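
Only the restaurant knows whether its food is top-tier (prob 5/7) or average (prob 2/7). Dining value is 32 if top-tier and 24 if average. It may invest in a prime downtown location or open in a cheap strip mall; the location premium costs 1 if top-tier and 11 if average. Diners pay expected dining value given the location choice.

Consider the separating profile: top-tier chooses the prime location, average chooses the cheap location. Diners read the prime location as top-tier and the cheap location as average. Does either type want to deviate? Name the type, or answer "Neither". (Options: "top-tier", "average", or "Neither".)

The prime location pays 32; the cheap location pays 24.
top-tier: assigned the prime location, nets 32 − 1 = 31; deviating to the cheap location nets 24.
average: assigned the cheap location, nets 24; deviating to the prime location nets 32 − 11 = 21.
Both types strictly prefer their assigned action; no profitable deviation.

Neither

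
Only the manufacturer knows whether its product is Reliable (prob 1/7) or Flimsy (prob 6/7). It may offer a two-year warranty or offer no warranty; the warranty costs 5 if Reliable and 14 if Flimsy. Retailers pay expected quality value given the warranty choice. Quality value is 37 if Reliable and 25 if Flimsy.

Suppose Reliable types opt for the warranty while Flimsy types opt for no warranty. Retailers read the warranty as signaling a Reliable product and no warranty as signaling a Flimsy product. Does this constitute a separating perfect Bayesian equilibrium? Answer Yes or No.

Yes

Under these beliefs, the warranty earns price 37 and no warranty earns price 25.
Reliable: the warranty nets 37 − 5 = 32; no warranty nets 25. Reliable prefers the warranty.
Flimsy: the warranty nets 37 − 14 = 23; no warranty nets 25. Flimsy prefers no warranty.
Neither type deviates, so the separating profile is an equilibrium.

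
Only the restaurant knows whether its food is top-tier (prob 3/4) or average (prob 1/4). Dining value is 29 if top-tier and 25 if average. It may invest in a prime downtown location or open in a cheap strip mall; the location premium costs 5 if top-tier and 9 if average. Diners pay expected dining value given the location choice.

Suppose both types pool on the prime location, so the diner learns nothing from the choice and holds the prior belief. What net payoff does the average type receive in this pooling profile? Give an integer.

Pooled price premium = 3/4·29 + 1/4·25 = 28.
average pays cost 9 for the prime location, so net payoff = 28 − 9 = 19.

19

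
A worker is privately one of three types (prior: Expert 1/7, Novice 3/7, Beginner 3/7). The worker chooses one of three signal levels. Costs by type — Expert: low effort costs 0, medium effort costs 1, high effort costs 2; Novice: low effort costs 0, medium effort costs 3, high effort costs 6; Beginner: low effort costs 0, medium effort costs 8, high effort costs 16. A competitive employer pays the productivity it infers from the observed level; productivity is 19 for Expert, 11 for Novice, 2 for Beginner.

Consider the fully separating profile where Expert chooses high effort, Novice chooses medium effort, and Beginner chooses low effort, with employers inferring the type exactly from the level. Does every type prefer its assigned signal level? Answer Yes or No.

No

Separating wages: high effort → 19, medium effort → 11, low effort → 2.
Expert (assigned high effort): low effort: 2 − 0 = 2; medium effort: 11 − 1 = 10; high effort: 19 − 2 = 17. Expert stays.
Novice (assigned medium effort): low effort: 2 − 0 = 2; medium effort: 11 − 3 = 8; high effort: 19 − 6 = 13. Novice prefers high effort.
Beginner (assigned low effort): low effort: 2 − 0 = 2; medium effort: 11 − 8 = 3; high effort: 19 − 16 = 3. Beginner prefers medium effort.
At least one type deviates; the separating profile fails.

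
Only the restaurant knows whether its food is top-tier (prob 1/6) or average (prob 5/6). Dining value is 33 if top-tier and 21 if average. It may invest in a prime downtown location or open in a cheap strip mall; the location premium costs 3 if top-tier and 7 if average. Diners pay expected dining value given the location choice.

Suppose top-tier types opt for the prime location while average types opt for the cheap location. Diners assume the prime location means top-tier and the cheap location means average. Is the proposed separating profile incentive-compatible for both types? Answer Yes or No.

No

Under these beliefs, the prime location earns price premium 33 and the cheap location earns price premium 21.
top-tier: the prime location nets 33 − 3 = 30; the cheap location nets 21. top-tier prefers the prime location.
average: the prime location nets 33 − 7 = 26; the cheap location nets 21. average would deviate to the prime location.
average has a profitable deviation, so the profile is not an equilibrium.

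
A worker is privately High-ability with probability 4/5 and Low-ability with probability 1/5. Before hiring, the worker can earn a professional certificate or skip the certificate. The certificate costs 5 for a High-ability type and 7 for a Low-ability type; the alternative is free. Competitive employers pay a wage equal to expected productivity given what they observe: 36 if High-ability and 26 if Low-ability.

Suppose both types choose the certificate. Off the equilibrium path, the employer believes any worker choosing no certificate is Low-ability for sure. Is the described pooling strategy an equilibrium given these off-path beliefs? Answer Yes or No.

Yes

On path, the employer holds the prior and pays 4/5·36 + 1/5·26 = 34. Off path (no certificate), believing Low-ability, it pays 26.
High-ability: the certificate nets 34 − 5 = 29; no certificate nets 26. High-ability stays.
Low-ability: the certificate nets 34 − 7 = 27; no certificate nets 26. Low-ability stays.
No type deviates, so pooling is sustained.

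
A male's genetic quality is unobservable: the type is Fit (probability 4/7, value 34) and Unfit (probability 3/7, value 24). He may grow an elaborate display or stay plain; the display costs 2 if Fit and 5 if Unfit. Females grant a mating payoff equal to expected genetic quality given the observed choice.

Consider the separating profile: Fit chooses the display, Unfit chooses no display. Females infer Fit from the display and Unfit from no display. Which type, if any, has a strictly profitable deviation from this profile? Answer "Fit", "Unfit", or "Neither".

Unfit

The display pays 34; no display pays 24.
Fit: assigned the display, nets 34 − 2 = 32; deviating to no display nets 24.
Unfit: assigned no display, nets 24; deviating to the display nets 34 − 5 = 29.
The Unfit type gains 5 by deviating.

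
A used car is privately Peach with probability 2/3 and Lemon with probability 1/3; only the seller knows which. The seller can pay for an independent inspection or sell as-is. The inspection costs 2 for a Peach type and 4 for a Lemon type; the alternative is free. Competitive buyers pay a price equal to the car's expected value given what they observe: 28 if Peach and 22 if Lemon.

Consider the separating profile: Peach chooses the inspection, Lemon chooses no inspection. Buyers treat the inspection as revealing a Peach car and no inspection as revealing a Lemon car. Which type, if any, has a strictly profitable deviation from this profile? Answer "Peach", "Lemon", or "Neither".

Lemon

The inspection pays 28; no inspection pays 22.
Peach: assigned the inspection, nets 28 − 2 = 26; deviating to no inspection nets 22.
Lemon: assigned no inspection, nets 22; deviating to the inspection nets 28 − 4 = 24.
The Lemon type gains 2 by deviating.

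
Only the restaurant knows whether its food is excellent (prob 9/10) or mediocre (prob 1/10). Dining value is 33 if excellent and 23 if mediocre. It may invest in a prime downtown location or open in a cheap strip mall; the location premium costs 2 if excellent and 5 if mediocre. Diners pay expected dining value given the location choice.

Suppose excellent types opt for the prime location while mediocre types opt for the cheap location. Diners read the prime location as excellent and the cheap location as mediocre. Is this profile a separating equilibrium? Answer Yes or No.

Under these beliefs, the prime location earns price premium 33 and the cheap location earns price premium 23.
excellent: the prime location nets 33 − 2 = 31; the cheap location nets 23. excellent prefers the prime location.
mediocre: the prime location nets 33 − 5 = 28; the cheap location nets 23. mediocre would deviate to the prime location.
mediocre has a profitable deviation, so the profile is not an equilibrium.

No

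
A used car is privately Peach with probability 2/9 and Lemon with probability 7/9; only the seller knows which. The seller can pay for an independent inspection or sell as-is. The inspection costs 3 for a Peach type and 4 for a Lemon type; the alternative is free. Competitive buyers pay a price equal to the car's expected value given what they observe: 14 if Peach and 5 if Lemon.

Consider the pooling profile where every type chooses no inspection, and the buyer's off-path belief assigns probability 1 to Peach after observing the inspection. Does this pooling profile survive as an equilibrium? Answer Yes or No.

No

On path, the buyer holds the prior and pays 2/9·14 + 7/9·5 = 7. Off path (the inspection), believing Peach, it pays 14.
Peach: no inspection nets 7; the inspection nets 14 − 3 = 11. Peach would deviate.
Lemon: no inspection nets 7; the inspection nets 14 − 4 = 10. Lemon would deviate.
A type deviates, so pooling fails.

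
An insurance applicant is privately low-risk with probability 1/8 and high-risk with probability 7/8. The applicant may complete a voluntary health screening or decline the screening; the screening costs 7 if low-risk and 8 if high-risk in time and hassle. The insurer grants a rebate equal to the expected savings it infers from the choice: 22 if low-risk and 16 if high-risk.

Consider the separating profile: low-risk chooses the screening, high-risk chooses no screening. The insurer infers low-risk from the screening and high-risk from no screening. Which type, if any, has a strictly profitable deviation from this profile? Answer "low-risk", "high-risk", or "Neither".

The screening pays 22; no screening pays 16.
low-risk: assigned the screening, nets 22 − 7 = 15; deviating to no screening nets 16.
high-risk: assigned no screening, nets 16; deviating to the screening nets 22 − 8 = 14.
The low-risk type gains 1 by deviating.

low-risk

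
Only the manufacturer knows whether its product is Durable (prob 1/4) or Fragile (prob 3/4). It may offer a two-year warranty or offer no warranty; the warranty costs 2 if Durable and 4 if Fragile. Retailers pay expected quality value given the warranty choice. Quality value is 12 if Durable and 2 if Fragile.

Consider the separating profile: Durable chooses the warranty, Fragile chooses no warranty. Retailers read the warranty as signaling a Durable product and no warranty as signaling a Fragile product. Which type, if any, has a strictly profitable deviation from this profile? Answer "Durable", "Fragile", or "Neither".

The warranty pays 12; no warranty pays 2.
Durable: assigned the warranty, nets 12 − 2 = 10; deviating to no warranty nets 2.
Fragile: assigned no warranty, nets 2; deviating to the warranty nets 12 − 4 = 8.
The Fragile type gains 6 by deviating.

Fragile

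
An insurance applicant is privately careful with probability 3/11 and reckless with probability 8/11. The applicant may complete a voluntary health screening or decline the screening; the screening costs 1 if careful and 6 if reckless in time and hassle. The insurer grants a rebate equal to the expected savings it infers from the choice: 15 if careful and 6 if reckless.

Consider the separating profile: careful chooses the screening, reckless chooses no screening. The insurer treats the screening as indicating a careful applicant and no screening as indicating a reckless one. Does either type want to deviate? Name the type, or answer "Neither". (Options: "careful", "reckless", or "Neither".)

The screening pays 15; no screening pays 6.
careful: assigned the screening, nets 15 − 1 = 14; deviating to no screening nets 6.
reckless: assigned no screening, nets 6; deviating to the screening nets 15 − 6 = 9.
The reckless type gains 3 by deviating.

reckless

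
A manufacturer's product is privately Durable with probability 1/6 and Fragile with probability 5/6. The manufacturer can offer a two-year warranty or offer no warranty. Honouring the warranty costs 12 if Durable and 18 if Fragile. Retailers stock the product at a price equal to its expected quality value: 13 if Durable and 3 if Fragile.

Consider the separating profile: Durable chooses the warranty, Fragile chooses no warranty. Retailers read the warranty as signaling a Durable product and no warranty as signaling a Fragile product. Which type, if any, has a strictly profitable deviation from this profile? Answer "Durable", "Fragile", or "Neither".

The warranty pays 13; no warranty pays 3.
Durable: assigned the warranty, nets 13 − 12 = 1; deviating to no warranty nets 3.
Fragile: assigned no warranty, nets 3; deviating to the warranty nets 13 − 18 = -5.
The Durable type gains 2 by deviating.

Durable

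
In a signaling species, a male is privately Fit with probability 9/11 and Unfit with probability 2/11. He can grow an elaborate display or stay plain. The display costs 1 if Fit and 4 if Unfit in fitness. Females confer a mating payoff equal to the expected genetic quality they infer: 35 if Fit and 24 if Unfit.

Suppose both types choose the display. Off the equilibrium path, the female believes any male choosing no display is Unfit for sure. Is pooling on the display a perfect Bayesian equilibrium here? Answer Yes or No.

On path, the female holds the prior and pays 9/11·35 + 2/11·24 = 33. Off path (no display), believing Unfit, it pays 24.
Fit: the display nets 33 − 1 = 32; no display nets 24. Fit stays.
Unfit: the display nets 33 − 4 = 29; no display nets 24. Unfit stays.
No type deviates, so pooling is sustained.

Yes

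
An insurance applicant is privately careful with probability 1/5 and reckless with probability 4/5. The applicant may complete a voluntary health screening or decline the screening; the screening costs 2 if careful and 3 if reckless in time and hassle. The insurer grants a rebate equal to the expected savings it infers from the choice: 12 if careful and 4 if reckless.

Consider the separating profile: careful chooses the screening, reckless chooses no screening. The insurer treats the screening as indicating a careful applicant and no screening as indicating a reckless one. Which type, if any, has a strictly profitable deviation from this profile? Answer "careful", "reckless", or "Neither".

The screening pays 12; no screening pays 4.
careful: assigned the screening, nets 12 − 2 = 10; deviating to no screening nets 4.
reckless: assigned no screening, nets 4; deviating to the screening nets 12 − 3 = 9.
The reckless type gains 5 by deviating.

reckless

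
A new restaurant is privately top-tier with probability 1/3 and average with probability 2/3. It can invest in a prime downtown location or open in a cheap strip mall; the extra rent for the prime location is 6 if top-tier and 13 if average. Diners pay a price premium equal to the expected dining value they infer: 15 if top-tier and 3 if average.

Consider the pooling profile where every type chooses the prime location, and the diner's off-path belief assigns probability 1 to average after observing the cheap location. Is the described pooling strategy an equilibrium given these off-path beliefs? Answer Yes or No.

No

On path, the diner holds the prior and pays 1/3·15 + 2/3·3 = 7. Off path (the cheap location), believing average, it pays 3.
top-tier: the prime location nets 7 − 6 = 1; the cheap location nets 3. top-tier would deviate.
average: the prime location nets 7 − 13 = -6; the cheap location nets 3. average would deviate.
A type deviates, so pooling fails.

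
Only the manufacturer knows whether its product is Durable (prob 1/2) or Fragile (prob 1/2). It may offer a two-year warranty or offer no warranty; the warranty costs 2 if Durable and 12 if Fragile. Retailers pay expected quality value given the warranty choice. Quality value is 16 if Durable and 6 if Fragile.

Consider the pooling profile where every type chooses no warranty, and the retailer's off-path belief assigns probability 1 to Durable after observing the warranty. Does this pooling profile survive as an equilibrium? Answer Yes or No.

No

On path, the retailer holds the prior and pays 1/2·16 + 1/2·6 = 11. Off path (the warranty), believing Durable, it pays 16.
Durable: no warranty nets 11; the warranty nets 16 − 2 = 14. Durable would deviate.
Fragile: no warranty nets 11; the warranty nets 16 − 12 = 4. Fragile stays.
A type deviates, so pooling fails.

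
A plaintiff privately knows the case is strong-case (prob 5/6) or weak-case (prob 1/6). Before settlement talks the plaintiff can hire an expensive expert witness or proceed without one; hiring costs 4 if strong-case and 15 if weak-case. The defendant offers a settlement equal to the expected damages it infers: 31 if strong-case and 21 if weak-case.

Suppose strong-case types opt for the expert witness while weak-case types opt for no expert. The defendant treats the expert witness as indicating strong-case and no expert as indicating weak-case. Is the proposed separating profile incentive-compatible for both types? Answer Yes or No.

Yes

Under these beliefs, the expert witness earns settlement 31 and no expert earns settlement 21.
strong-case: the expert witness nets 31 − 4 = 27; no expert nets 21. strong-case prefers the expert witness.
weak-case: the expert witness nets 31 − 15 = 16; no expert nets 21. weak-case prefers no expert.
Neither type deviates, so the separating profile is an equilibrium.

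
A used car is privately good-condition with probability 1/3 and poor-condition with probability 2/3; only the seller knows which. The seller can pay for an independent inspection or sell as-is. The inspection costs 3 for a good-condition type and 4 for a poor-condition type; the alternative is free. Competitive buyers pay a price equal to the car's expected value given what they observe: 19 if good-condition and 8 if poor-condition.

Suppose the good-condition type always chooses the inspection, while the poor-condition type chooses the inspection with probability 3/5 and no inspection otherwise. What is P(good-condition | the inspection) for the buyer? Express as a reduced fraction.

5/11

P(the inspection) = (1/3)·1 + (2/3)·(3/5) = 11/15.
By Bayes' rule, P(good-condition | the inspection) = (1/3) / (11/15) = 5/11.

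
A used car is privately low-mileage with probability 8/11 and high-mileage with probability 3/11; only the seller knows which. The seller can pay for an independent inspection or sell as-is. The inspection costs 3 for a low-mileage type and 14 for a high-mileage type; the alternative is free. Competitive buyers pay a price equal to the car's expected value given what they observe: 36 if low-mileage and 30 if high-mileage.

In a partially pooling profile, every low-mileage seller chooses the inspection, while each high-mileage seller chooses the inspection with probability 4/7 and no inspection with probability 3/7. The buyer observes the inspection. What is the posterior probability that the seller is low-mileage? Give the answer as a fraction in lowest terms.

P(the inspection) = (8/11)·1 + (3/11)·(4/7) = 68/77.
By Bayes' rule, P(low-mileage | the inspection) = (8/11) / (68/77) = 14/17.

14/17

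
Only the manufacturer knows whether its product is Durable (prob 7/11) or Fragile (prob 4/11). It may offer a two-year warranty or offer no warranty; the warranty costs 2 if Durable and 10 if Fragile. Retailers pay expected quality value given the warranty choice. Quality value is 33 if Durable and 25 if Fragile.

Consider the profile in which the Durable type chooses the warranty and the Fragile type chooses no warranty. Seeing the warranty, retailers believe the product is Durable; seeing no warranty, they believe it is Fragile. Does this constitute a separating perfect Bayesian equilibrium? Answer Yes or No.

Under these beliefs, the warranty earns price 33 and no warranty earns price 25.
Durable: the warranty nets 33 − 2 = 31; no warranty nets 25. Durable prefers the warranty.
Fragile: the warranty nets 33 − 10 = 23; no warranty nets 25. Fragile prefers no warranty.
Neither type deviates, so the separating profile is an equilibrium.

Yes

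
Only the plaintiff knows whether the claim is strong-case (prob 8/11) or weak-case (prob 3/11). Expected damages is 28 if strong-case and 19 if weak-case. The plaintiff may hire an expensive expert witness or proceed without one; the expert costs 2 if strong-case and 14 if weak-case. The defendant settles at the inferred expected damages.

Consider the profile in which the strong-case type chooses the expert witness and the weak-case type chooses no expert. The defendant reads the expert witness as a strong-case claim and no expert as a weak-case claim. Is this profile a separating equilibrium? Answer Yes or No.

Under these beliefs, the expert witness earns settlement 28 and no expert earns settlement 19.
strong-case: the expert witness nets 28 − 2 = 26; no expert nets 19. strong-case prefers the expert witness.
weak-case: the expert witness nets 28 − 14 = 14; no expert nets 19. weak-case prefers no expert.
Neither type deviates, so the separating profile is an equilibrium.

Yes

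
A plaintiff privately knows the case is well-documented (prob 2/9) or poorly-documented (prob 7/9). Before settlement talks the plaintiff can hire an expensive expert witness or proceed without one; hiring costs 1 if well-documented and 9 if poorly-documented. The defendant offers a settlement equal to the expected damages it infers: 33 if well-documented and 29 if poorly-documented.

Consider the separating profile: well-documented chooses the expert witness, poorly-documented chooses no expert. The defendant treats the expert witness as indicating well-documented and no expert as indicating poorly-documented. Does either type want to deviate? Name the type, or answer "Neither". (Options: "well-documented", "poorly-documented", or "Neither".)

Neither

The expert witness pays 33; no expert pays 29.
well-documented: assigned the expert witness, nets 33 − 1 = 32; deviating to no expert nets 29.
poorly-documented: assigned no expert, nets 29; deviating to the expert witness nets 33 − 9 = 24.
Both types strictly prefer their assigned action; no profitable deviation.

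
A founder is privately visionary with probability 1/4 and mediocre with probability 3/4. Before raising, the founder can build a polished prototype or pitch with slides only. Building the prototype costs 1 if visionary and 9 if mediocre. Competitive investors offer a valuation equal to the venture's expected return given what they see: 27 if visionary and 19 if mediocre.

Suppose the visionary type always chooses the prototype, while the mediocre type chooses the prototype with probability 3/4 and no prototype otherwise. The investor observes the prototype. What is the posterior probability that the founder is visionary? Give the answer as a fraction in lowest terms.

4/13

P(the prototype) = (1/4)·1 + (3/4)·(3/4) = 13/16.
By Bayes' rule, P(visionary | the prototype) = (1/4) / (13/16) = 4/13.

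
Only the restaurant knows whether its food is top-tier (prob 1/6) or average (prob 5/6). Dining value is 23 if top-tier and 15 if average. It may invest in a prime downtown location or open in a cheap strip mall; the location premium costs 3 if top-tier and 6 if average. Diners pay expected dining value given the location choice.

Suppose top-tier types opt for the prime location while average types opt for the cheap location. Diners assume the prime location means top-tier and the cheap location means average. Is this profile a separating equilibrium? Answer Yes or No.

Under these beliefs, the prime location earns price premium 23 and the cheap location earns price premium 15.
top-tier: the prime location nets 23 − 3 = 20; the cheap location nets 15. top-tier prefers the prime location.
average: the prime location nets 23 − 6 = 17; the cheap location nets 15. average would deviate to the prime location.
average has a profitable deviation, so the profile is not an equilibrium.

No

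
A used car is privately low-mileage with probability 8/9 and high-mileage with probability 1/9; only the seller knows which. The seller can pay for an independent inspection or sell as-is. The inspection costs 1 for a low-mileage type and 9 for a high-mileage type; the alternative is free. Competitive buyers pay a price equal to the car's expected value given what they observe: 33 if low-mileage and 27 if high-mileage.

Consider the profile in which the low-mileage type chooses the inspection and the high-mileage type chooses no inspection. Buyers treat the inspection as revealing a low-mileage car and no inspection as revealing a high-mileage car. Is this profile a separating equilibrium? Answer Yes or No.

Under these beliefs, the inspection earns price 33 and no inspection earns price 27.
low-mileage: the inspection nets 33 − 1 = 32; no inspection nets 27. low-mileage prefers the inspection.
high-mileage: the inspection nets 33 − 9 = 24; no inspection nets 27. high-mileage prefers no inspection.
Neither type deviates, so the separating profile is an equilibrium.

Yes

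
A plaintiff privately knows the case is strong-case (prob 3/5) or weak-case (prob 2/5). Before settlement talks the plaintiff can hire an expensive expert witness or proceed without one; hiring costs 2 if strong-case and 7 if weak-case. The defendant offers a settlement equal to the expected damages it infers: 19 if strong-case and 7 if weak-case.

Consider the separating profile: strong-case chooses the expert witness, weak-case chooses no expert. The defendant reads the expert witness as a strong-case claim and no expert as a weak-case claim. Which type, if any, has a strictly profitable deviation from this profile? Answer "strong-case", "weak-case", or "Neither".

The expert witness pays 19; no expert pays 7.
strong-case: assigned the expert witness, nets 19 − 2 = 17; deviating to no expert nets 7.
weak-case: assigned no expert, nets 7; deviating to the expert witness nets 19 − 7 = 12.
The weak-case type gains 5 by deviating.

weak-case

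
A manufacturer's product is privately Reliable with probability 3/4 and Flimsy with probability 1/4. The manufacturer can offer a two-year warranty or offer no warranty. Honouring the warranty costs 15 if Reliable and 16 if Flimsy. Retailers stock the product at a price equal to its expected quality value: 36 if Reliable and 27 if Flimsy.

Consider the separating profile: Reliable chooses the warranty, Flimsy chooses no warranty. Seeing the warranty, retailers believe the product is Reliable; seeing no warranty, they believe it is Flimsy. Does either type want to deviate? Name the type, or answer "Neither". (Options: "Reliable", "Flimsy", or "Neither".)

Reliable

The warranty pays 36; no warranty pays 27.
Reliable: assigned the warranty, nets 36 − 15 = 21; deviating to no warranty nets 27.
Flimsy: assigned no warranty, nets 27; deviating to the warranty nets 36 − 16 = 20.
The Reliable type gains 6 by deviating.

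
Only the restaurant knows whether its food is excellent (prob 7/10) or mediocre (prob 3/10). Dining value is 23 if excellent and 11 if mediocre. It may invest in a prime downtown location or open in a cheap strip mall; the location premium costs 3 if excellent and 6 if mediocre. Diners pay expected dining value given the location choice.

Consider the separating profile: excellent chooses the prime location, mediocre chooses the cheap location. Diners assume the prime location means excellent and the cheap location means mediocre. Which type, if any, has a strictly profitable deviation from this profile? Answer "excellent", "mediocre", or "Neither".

mediocre

The prime location pays 23; the cheap location pays 11.
excellent: assigned the prime location, nets 23 − 3 = 20; deviating to the cheap location nets 11.
mediocre: assigned the cheap location, nets 11; deviating to the prime location nets 23 − 6 = 17.
The mediocre type gains 6 by deviating.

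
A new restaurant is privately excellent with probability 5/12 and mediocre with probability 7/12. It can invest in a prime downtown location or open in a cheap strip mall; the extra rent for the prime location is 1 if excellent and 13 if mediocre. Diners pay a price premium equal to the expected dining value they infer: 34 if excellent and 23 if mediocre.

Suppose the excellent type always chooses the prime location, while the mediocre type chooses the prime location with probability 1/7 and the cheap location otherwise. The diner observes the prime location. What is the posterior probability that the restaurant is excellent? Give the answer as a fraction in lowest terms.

5/6

P(the prime location) = (5/12)·1 + (7/12)·(1/7) = 1/2.
By Bayes' rule, P(excellent | the prime location) = (5/12) / (1/2) = 5/6.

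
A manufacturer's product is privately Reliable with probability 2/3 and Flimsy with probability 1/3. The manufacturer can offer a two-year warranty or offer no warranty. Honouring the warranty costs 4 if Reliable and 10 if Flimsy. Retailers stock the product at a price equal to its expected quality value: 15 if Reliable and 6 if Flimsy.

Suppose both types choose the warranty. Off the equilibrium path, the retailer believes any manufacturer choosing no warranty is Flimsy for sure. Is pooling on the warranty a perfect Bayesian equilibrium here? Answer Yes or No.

No

On path, the retailer holds the prior and pays 2/3·15 + 1/3·6 = 12. Off path (no warranty), believing Flimsy, it pays 6.
Reliable: the warranty nets 12 − 4 = 8; no warranty nets 6. Reliable stays.
Flimsy: the warranty nets 12 − 10 = 2; no warranty nets 6. Flimsy would deviate.
A type deviates, so pooling fails.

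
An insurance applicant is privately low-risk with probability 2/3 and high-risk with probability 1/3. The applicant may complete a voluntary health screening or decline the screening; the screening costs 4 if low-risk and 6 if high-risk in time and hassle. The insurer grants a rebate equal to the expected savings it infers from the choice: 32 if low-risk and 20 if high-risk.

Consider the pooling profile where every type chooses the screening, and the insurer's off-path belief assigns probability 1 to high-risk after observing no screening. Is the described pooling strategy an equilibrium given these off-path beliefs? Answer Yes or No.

On path, the insurer holds the prior and pays 2/3·32 + 1/3·20 = 28. Off path (no screening), believing high-risk, it pays 20.
low-risk: the screening nets 28 − 4 = 24; no screening nets 20. low-risk stays.
high-risk: the screening nets 28 − 6 = 22; no screening nets 20. high-risk stays.
No type deviates, so pooling is sustained.

Yes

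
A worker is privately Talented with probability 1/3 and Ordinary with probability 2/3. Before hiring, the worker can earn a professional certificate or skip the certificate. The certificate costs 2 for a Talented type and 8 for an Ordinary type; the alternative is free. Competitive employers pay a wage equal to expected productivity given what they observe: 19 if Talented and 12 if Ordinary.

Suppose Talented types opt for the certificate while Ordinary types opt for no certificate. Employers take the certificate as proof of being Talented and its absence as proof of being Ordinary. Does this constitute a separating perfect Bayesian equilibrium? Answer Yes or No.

Yes

Under these beliefs, the certificate earns wage 19 and no certificate earns wage 12.
Talented: the certificate nets 19 − 2 = 17; no certificate nets 12. Talented prefers the certificate.
Ordinary: the certificate nets 19 − 8 = 11; no certificate nets 12. Ordinary prefers no certificate.
Neither type deviates, so the separating profile is an equilibrium.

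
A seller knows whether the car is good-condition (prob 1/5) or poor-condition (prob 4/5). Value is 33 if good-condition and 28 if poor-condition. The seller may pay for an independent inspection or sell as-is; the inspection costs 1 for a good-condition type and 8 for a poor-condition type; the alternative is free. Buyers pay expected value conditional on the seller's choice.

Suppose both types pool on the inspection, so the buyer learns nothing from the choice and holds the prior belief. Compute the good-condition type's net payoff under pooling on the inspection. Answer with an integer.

Pooled price = 1/5·33 + 4/5·28 = 29.
good-condition pays cost 1 for the inspection, so net payoff = 29 − 1 = 28.

28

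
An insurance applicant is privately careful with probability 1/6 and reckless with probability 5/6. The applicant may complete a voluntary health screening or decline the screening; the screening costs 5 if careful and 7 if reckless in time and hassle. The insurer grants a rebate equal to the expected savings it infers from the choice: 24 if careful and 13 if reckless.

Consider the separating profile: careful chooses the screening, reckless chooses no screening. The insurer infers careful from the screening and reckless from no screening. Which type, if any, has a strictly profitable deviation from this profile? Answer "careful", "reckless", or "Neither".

reckless

The screening pays 24; no screening pays 13.
careful: assigned the screening, nets 24 − 5 = 19; deviating to no screening nets 13.
reckless: assigned no screening, nets 13; deviating to the screening nets 24 − 7 = 17.
The reckless type gains 4 by deviating.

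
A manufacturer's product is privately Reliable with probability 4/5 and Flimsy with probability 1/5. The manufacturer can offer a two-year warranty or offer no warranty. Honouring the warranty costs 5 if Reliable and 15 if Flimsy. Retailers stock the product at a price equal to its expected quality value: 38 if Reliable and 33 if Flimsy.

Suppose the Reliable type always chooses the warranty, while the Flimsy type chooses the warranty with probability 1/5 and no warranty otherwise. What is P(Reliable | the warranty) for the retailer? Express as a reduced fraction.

20/21

P(the warranty) = (4/5)·1 + (1/5)·(1/5) = 21/25.
By Bayes' rule, P(Reliable | the warranty) = (4/5) / (21/25) = 20/21.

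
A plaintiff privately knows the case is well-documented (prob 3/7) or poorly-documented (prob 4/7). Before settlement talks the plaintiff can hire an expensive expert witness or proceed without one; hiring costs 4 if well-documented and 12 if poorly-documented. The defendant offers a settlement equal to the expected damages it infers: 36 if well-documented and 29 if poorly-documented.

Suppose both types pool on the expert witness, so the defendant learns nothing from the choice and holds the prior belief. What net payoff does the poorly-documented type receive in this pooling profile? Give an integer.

20

Pooled settlement = 3/7·36 + 4/7·29 = 32.
poorly-documented pays cost 12 for the expert witness, so net payoff = 32 − 12 = 20.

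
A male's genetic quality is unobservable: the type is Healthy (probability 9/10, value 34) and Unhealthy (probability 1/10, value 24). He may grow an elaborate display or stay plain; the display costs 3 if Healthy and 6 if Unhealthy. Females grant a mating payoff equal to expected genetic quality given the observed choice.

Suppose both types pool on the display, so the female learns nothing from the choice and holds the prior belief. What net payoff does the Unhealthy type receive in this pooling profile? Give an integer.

Pooled mating payoff = 9/10·34 + 1/10·24 = 33.
Unhealthy pays cost 6 for the display, so net payoff = 33 − 6 = 27.

27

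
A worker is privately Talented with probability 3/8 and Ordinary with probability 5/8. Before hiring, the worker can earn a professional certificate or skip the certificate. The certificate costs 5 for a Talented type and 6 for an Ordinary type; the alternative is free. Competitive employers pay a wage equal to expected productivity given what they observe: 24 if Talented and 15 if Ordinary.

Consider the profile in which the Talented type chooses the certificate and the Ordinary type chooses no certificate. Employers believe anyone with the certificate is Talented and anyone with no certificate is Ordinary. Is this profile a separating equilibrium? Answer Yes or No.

Under these beliefs, the certificate earns wage 24 and no certificate earns wage 15.
Talented: the certificate nets 24 − 5 = 19; no certificate nets 15. Talented prefers the certificate.
Ordinary: the certificate nets 24 − 6 = 18; no certificate nets 15. Ordinary would deviate to the certificate.
Ordinary has a profitable deviation, so the profile is not an equilibrium.

No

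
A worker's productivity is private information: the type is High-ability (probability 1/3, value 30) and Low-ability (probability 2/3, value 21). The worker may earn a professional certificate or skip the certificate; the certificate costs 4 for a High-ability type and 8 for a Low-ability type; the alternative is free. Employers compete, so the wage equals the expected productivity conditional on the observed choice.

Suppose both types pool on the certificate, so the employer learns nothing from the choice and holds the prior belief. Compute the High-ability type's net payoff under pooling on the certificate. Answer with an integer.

Pooled wage = 1/3·30 + 2/3·21 = 24.
High-ability pays cost 4 for the certificate, so net payoff = 24 − 4 = 20.

20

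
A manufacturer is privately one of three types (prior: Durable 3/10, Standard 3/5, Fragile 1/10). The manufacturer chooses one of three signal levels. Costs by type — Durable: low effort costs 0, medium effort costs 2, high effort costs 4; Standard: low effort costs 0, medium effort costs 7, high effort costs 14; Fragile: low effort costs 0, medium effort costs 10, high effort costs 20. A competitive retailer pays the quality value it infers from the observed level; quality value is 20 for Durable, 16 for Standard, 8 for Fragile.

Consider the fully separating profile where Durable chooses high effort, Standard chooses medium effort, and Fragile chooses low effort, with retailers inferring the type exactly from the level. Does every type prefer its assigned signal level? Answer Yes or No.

Yes

Separating prices: high effort → 20, medium effort → 16, low effort → 8.
Durable (assigned high effort): low effort: 8 − 0 = 8; medium effort: 16 − 2 = 14; high effort: 20 − 4 = 16. Durable stays.
Standard (assigned medium effort): low effort: 8 − 0 = 8; medium effort: 16 − 7 = 9; high effort: 20 − 14 = 6. Standard stays.
Fragile (assigned low effort): low effort: 8 − 0 = 8; medium effort: 16 − 10 = 6; high effort: 20 − 20 = 0. Fragile stays.
Every type prefers its assigned level; separation holds.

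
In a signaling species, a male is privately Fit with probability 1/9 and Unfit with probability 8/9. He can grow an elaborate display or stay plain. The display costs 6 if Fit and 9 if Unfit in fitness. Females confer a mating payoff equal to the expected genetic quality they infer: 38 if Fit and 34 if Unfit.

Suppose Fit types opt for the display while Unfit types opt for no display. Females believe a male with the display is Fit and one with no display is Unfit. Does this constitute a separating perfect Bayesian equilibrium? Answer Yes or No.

Under these beliefs, the display earns mating payoff 38 and no display earns mating payoff 34.
Fit: the display nets 38 − 6 = 32; no display nets 34. Fit would deviate to no display.
Unfit: the display nets 38 − 9 = 29; no display nets 34. Unfit prefers no display.
Fit has a profitable deviation, so the profile is not an equilibrium.

No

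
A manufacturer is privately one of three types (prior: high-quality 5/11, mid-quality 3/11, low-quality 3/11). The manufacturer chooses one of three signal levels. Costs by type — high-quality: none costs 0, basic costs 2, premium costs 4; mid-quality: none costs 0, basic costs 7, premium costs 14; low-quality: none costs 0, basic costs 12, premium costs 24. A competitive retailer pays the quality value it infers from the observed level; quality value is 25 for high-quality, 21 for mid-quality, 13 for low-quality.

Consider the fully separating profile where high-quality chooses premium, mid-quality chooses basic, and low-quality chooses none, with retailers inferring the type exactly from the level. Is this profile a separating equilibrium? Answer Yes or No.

Yes

Separating prices: premium → 25, basic → 21, none → 13.
high-quality (assigned premium): none: 13 − 0 = 13; basic: 21 − 2 = 19; premium: 25 − 4 = 21. high-quality stays.
mid-quality (assigned basic): none: 13 − 0 = 13; basic: 21 − 7 = 14; premium: 25 − 14 = 11. mid-quality stays.
low-quality (assigned none): none: 13 − 0 = 13; basic: 21 − 12 = 9; premium: 25 − 24 = 1. low-quality stays.
Every type prefers its assigned level; separation holds.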